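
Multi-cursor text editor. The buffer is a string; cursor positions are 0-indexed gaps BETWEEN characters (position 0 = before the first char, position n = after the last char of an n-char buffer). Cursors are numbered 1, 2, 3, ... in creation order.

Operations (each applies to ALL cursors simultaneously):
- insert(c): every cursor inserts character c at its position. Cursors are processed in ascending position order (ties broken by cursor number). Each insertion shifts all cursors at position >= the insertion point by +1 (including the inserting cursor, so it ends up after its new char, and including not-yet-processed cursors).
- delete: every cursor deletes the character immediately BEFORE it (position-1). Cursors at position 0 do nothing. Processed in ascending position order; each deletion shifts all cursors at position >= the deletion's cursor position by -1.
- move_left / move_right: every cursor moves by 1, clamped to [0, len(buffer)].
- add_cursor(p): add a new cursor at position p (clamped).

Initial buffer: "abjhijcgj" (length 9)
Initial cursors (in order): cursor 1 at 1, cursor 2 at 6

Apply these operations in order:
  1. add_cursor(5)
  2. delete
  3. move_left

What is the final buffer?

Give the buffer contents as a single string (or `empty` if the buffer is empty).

Answer: bjhcgj

Derivation:
After op 1 (add_cursor(5)): buffer="abjhijcgj" (len 9), cursors c1@1 c3@5 c2@6, authorship .........
After op 2 (delete): buffer="bjhcgj" (len 6), cursors c1@0 c2@3 c3@3, authorship ......
After op 3 (move_left): buffer="bjhcgj" (len 6), cursors c1@0 c2@2 c3@2, authorship ......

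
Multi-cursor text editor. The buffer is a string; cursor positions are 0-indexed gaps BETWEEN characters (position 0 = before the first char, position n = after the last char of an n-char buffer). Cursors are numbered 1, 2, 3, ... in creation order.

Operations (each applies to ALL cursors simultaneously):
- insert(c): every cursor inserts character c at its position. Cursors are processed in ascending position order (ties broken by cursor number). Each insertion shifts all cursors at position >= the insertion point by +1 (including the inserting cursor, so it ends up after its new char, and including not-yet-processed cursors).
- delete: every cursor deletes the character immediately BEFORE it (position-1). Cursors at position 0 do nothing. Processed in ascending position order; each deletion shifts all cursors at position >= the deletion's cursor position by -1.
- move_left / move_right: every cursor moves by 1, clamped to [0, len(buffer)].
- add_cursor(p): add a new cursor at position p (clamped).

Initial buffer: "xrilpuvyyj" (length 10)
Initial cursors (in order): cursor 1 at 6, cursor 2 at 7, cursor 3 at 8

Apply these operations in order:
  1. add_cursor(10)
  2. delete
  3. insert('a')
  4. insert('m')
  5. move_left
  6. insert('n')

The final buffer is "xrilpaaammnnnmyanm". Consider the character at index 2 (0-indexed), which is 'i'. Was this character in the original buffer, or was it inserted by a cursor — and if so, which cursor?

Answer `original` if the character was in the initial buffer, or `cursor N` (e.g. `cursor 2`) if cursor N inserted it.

Answer: original

Derivation:
After op 1 (add_cursor(10)): buffer="xrilpuvyyj" (len 10), cursors c1@6 c2@7 c3@8 c4@10, authorship ..........
After op 2 (delete): buffer="xrilpy" (len 6), cursors c1@5 c2@5 c3@5 c4@6, authorship ......
After op 3 (insert('a')): buffer="xrilpaaaya" (len 10), cursors c1@8 c2@8 c3@8 c4@10, authorship .....123.4
After op 4 (insert('m')): buffer="xrilpaaammmyam" (len 14), cursors c1@11 c2@11 c3@11 c4@14, authorship .....123123.44
After op 5 (move_left): buffer="xrilpaaammmyam" (len 14), cursors c1@10 c2@10 c3@10 c4@13, authorship .....123123.44
After op 6 (insert('n')): buffer="xrilpaaammnnnmyanm" (len 18), cursors c1@13 c2@13 c3@13 c4@17, authorship .....123121233.444
Authorship (.=original, N=cursor N): . . . . . 1 2 3 1 2 1 2 3 3 . 4 4 4
Index 2: author = original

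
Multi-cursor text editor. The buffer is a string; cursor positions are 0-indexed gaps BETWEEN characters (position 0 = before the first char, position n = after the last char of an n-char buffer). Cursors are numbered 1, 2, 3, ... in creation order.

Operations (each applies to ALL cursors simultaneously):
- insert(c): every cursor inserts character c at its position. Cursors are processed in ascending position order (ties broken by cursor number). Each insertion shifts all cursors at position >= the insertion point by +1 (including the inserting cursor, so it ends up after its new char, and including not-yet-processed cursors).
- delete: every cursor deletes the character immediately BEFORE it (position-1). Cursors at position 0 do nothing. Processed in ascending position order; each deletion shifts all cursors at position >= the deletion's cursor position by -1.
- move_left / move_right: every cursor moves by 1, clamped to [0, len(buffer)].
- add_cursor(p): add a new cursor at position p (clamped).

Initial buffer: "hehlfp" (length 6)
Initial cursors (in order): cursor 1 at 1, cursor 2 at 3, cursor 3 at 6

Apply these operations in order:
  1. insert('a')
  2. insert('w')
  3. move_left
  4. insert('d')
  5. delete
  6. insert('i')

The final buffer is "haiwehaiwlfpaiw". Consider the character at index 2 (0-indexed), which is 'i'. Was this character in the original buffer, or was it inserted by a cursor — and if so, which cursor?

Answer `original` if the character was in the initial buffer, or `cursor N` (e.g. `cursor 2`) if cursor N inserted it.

Answer: cursor 1

Derivation:
After op 1 (insert('a')): buffer="haehalfpa" (len 9), cursors c1@2 c2@5 c3@9, authorship .1..2...3
After op 2 (insert('w')): buffer="hawehawlfpaw" (len 12), cursors c1@3 c2@7 c3@12, authorship .11..22...33
After op 3 (move_left): buffer="hawehawlfpaw" (len 12), cursors c1@2 c2@6 c3@11, authorship .11..22...33
After op 4 (insert('d')): buffer="hadwehadwlfpadw" (len 15), cursors c1@3 c2@8 c3@14, authorship .111..222...333
After op 5 (delete): buffer="hawehawlfpaw" (len 12), cursors c1@2 c2@6 c3@11, authorship .11..22...33
After op 6 (insert('i')): buffer="haiwehaiwlfpaiw" (len 15), cursors c1@3 c2@8 c3@14, authorship .111..222...333
Authorship (.=original, N=cursor N): . 1 1 1 . . 2 2 2 . . . 3 3 3
Index 2: author = 1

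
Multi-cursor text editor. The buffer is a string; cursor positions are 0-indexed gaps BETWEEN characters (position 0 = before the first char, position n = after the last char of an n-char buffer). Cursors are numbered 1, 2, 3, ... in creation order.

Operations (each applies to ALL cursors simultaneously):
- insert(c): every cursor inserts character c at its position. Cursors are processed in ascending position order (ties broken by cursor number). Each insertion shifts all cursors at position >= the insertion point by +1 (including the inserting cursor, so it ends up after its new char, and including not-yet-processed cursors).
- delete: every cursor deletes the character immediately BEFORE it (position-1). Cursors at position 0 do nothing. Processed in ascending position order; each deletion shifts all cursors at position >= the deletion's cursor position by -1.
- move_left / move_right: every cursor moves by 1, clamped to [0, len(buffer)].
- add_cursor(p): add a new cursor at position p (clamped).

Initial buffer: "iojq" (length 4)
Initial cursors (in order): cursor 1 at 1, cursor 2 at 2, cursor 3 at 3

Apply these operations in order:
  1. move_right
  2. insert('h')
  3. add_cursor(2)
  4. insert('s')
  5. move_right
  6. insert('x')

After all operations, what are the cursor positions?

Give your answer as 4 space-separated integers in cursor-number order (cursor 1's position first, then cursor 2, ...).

After op 1 (move_right): buffer="iojq" (len 4), cursors c1@2 c2@3 c3@4, authorship ....
After op 2 (insert('h')): buffer="iohjhqh" (len 7), cursors c1@3 c2@5 c3@7, authorship ..1.2.3
After op 3 (add_cursor(2)): buffer="iohjhqh" (len 7), cursors c4@2 c1@3 c2@5 c3@7, authorship ..1.2.3
After op 4 (insert('s')): buffer="ioshsjhsqhs" (len 11), cursors c4@3 c1@5 c2@8 c3@11, authorship ..411.22.33
After op 5 (move_right): buffer="ioshsjhsqhs" (len 11), cursors c4@4 c1@6 c2@9 c3@11, authorship ..411.22.33
After op 6 (insert('x')): buffer="ioshxsjxhsqxhsx" (len 15), cursors c4@5 c1@8 c2@12 c3@15, authorship ..4141.122.2333

Answer: 8 12 15 5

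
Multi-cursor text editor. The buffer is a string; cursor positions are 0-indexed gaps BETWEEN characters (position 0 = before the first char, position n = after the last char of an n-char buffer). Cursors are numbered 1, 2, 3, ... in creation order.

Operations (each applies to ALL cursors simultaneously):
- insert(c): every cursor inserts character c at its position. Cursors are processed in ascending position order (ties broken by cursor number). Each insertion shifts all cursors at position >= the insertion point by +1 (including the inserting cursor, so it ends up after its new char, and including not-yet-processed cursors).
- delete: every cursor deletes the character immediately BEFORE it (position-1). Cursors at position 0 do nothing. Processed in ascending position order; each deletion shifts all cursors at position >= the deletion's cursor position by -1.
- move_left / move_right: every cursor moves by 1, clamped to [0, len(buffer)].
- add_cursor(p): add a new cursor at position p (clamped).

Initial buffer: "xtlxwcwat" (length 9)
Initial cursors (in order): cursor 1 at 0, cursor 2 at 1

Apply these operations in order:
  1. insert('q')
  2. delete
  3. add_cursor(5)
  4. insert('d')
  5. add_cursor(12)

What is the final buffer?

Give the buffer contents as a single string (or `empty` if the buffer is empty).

After op 1 (insert('q')): buffer="qxqtlxwcwat" (len 11), cursors c1@1 c2@3, authorship 1.2........
After op 2 (delete): buffer="xtlxwcwat" (len 9), cursors c1@0 c2@1, authorship .........
After op 3 (add_cursor(5)): buffer="xtlxwcwat" (len 9), cursors c1@0 c2@1 c3@5, authorship .........
After op 4 (insert('d')): buffer="dxdtlxwdcwat" (len 12), cursors c1@1 c2@3 c3@8, authorship 1.2....3....
After op 5 (add_cursor(12)): buffer="dxdtlxwdcwat" (len 12), cursors c1@1 c2@3 c3@8 c4@12, authorship 1.2....3....

Answer: dxdtlxwdcwat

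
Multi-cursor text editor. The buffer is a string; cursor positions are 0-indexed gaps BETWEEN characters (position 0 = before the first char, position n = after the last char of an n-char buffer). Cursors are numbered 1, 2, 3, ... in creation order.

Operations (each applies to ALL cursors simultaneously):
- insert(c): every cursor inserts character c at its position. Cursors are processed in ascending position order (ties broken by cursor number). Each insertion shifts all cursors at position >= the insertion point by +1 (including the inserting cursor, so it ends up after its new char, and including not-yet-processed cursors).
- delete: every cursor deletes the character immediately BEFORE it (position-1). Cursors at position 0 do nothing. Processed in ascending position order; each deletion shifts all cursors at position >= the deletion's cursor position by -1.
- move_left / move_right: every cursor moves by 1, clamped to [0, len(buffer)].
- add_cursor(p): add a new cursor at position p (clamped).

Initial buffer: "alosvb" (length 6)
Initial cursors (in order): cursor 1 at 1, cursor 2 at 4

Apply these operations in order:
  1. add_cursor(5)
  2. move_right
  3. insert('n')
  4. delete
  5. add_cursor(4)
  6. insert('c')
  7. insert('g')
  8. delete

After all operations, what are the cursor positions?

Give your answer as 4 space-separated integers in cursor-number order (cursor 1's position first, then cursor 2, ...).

After op 1 (add_cursor(5)): buffer="alosvb" (len 6), cursors c1@1 c2@4 c3@5, authorship ......
After op 2 (move_right): buffer="alosvb" (len 6), cursors c1@2 c2@5 c3@6, authorship ......
After op 3 (insert('n')): buffer="alnosvnbn" (len 9), cursors c1@3 c2@7 c3@9, authorship ..1...2.3
After op 4 (delete): buffer="alosvb" (len 6), cursors c1@2 c2@5 c3@6, authorship ......
After op 5 (add_cursor(4)): buffer="alosvb" (len 6), cursors c1@2 c4@4 c2@5 c3@6, authorship ......
After op 6 (insert('c')): buffer="alcoscvcbc" (len 10), cursors c1@3 c4@6 c2@8 c3@10, authorship ..1..4.2.3
After op 7 (insert('g')): buffer="alcgoscgvcgbcg" (len 14), cursors c1@4 c4@8 c2@11 c3@14, authorship ..11..44.22.33
After op 8 (delete): buffer="alcoscvcbc" (len 10), cursors c1@3 c4@6 c2@8 c3@10, authorship ..1..4.2.3

Answer: 3 8 10 6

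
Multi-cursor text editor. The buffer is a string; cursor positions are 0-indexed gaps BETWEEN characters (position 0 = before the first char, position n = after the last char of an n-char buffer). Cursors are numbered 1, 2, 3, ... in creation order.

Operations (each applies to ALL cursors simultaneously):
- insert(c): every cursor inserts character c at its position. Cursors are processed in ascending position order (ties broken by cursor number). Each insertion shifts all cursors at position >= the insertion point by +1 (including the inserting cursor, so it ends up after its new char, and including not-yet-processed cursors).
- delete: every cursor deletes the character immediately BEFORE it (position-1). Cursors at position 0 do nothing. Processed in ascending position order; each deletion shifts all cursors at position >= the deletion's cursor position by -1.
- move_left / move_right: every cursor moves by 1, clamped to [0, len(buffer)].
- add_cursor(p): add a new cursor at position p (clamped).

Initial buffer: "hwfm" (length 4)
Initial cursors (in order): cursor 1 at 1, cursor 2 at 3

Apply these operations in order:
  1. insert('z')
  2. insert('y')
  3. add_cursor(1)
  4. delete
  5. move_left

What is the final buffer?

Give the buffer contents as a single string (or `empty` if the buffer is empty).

After op 1 (insert('z')): buffer="hzwfzm" (len 6), cursors c1@2 c2@5, authorship .1..2.
After op 2 (insert('y')): buffer="hzywfzym" (len 8), cursors c1@3 c2@7, authorship .11..22.
After op 3 (add_cursor(1)): buffer="hzywfzym" (len 8), cursors c3@1 c1@3 c2@7, authorship .11..22.
After op 4 (delete): buffer="zwfzm" (len 5), cursors c3@0 c1@1 c2@4, authorship 1..2.
After op 5 (move_left): buffer="zwfzm" (len 5), cursors c1@0 c3@0 c2@3, authorship 1..2.

Answer: zwfzm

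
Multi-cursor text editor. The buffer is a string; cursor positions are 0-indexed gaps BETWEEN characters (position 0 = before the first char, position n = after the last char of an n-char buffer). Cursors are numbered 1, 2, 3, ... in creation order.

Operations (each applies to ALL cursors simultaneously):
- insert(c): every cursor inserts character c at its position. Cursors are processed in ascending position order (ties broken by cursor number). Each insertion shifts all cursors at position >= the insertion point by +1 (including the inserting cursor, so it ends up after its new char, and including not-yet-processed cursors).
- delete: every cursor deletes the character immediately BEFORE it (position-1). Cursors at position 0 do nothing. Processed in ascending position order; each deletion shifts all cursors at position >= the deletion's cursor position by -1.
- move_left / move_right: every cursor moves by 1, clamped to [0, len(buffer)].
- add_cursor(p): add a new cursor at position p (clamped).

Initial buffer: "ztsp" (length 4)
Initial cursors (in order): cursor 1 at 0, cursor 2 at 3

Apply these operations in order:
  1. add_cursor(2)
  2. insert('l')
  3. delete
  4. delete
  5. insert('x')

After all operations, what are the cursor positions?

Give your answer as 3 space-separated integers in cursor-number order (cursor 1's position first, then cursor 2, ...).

Answer: 1 4 4

Derivation:
After op 1 (add_cursor(2)): buffer="ztsp" (len 4), cursors c1@0 c3@2 c2@3, authorship ....
After op 2 (insert('l')): buffer="lztlslp" (len 7), cursors c1@1 c3@4 c2@6, authorship 1..3.2.
After op 3 (delete): buffer="ztsp" (len 4), cursors c1@0 c3@2 c2@3, authorship ....
After op 4 (delete): buffer="zp" (len 2), cursors c1@0 c2@1 c3@1, authorship ..
After op 5 (insert('x')): buffer="xzxxp" (len 5), cursors c1@1 c2@4 c3@4, authorship 1.23.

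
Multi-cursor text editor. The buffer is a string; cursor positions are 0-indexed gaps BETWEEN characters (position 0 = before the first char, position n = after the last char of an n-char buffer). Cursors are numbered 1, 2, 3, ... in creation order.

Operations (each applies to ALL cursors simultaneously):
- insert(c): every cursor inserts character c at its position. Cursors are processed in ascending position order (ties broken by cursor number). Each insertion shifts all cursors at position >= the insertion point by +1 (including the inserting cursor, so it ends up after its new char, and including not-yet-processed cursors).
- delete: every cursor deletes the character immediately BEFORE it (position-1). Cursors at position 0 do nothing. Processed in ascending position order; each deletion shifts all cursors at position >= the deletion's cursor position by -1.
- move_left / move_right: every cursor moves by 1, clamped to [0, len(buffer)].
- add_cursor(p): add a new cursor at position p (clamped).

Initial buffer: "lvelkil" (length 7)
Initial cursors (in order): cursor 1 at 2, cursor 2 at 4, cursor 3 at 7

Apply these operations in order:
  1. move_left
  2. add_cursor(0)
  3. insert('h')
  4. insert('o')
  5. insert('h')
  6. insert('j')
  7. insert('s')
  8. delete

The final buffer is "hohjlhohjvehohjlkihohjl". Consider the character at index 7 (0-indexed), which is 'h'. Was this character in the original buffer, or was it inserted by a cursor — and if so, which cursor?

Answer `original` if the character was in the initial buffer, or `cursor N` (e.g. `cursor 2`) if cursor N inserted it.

After op 1 (move_left): buffer="lvelkil" (len 7), cursors c1@1 c2@3 c3@6, authorship .......
After op 2 (add_cursor(0)): buffer="lvelkil" (len 7), cursors c4@0 c1@1 c2@3 c3@6, authorship .......
After op 3 (insert('h')): buffer="hlhvehlkihl" (len 11), cursors c4@1 c1@3 c2@6 c3@10, authorship 4.1..2...3.
After op 4 (insert('o')): buffer="holhoveholkihol" (len 15), cursors c4@2 c1@5 c2@9 c3@14, authorship 44.11..22...33.
After op 5 (insert('h')): buffer="hohlhohvehohlkihohl" (len 19), cursors c4@3 c1@7 c2@12 c3@18, authorship 444.111..222...333.
After op 6 (insert('j')): buffer="hohjlhohjvehohjlkihohjl" (len 23), cursors c4@4 c1@9 c2@15 c3@22, authorship 4444.1111..2222...3333.
After op 7 (insert('s')): buffer="hohjslhohjsvehohjslkihohjsl" (len 27), cursors c4@5 c1@11 c2@18 c3@26, authorship 44444.11111..22222...33333.
After op 8 (delete): buffer="hohjlhohjvehohjlkihohjl" (len 23), cursors c4@4 c1@9 c2@15 c3@22, authorship 4444.1111..2222...3333.
Authorship (.=original, N=cursor N): 4 4 4 4 . 1 1 1 1 . . 2 2 2 2 . . . 3 3 3 3 .
Index 7: author = 1

Answer: cursor 1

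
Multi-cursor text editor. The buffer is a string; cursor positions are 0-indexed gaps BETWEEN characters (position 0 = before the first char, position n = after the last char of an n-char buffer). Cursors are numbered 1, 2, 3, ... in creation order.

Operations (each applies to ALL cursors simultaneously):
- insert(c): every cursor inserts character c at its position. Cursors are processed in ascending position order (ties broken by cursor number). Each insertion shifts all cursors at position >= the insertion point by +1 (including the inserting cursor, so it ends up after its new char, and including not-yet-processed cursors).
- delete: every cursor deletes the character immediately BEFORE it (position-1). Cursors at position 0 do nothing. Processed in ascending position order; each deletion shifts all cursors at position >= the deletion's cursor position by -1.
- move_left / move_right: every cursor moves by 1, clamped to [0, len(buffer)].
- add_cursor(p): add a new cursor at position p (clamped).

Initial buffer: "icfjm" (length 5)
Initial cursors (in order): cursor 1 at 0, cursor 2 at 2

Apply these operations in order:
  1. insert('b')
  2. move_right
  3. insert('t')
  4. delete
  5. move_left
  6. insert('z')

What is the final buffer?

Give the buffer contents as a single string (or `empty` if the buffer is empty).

After op 1 (insert('b')): buffer="bicbfjm" (len 7), cursors c1@1 c2@4, authorship 1..2...
After op 2 (move_right): buffer="bicbfjm" (len 7), cursors c1@2 c2@5, authorship 1..2...
After op 3 (insert('t')): buffer="bitcbftjm" (len 9), cursors c1@3 c2@7, authorship 1.1.2.2..
After op 4 (delete): buffer="bicbfjm" (len 7), cursors c1@2 c2@5, authorship 1..2...
After op 5 (move_left): buffer="bicbfjm" (len 7), cursors c1@1 c2@4, authorship 1..2...
After op 6 (insert('z')): buffer="bzicbzfjm" (len 9), cursors c1@2 c2@6, authorship 11..22...

Answer: bzicbzfjm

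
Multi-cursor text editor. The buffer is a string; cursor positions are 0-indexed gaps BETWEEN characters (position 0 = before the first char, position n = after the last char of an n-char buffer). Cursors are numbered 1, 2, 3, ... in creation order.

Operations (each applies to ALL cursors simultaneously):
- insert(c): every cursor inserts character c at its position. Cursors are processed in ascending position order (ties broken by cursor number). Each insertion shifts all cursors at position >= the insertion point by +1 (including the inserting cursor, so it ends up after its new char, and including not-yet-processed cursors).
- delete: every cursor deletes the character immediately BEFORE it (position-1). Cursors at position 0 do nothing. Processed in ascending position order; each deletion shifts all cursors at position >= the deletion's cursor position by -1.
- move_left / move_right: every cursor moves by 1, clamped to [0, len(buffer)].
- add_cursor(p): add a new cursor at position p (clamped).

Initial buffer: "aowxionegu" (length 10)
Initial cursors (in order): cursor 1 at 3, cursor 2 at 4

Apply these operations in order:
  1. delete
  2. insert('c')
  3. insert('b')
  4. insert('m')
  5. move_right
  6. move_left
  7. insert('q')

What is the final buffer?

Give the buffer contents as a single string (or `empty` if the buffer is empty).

Answer: aoccbbmmqqionegu

Derivation:
After op 1 (delete): buffer="aoionegu" (len 8), cursors c1@2 c2@2, authorship ........
After op 2 (insert('c')): buffer="aoccionegu" (len 10), cursors c1@4 c2@4, authorship ..12......
After op 3 (insert('b')): buffer="aoccbbionegu" (len 12), cursors c1@6 c2@6, authorship ..1212......
After op 4 (insert('m')): buffer="aoccbbmmionegu" (len 14), cursors c1@8 c2@8, authorship ..121212......
After op 5 (move_right): buffer="aoccbbmmionegu" (len 14), cursors c1@9 c2@9, authorship ..121212......
After op 6 (move_left): buffer="aoccbbmmionegu" (len 14), cursors c1@8 c2@8, authorship ..121212......
After op 7 (insert('q')): buffer="aoccbbmmqqionegu" (len 16), cursors c1@10 c2@10, authorship ..12121212......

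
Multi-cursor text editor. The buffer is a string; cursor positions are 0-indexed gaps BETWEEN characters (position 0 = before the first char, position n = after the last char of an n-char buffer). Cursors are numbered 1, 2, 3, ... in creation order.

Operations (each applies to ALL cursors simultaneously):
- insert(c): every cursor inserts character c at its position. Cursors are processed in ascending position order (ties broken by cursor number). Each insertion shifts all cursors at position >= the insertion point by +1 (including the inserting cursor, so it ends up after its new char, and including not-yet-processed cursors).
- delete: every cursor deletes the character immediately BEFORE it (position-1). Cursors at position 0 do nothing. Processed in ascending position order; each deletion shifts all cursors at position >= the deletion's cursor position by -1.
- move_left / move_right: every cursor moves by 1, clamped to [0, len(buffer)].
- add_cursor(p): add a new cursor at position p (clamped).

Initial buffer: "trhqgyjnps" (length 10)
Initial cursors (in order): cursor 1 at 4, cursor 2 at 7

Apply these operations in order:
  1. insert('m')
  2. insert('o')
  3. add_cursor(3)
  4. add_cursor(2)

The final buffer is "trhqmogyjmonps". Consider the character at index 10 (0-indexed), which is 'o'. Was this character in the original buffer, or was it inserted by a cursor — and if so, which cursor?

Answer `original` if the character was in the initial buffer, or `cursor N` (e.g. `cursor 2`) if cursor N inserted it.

Answer: cursor 2

Derivation:
After op 1 (insert('m')): buffer="trhqmgyjmnps" (len 12), cursors c1@5 c2@9, authorship ....1...2...
After op 2 (insert('o')): buffer="trhqmogyjmonps" (len 14), cursors c1@6 c2@11, authorship ....11...22...
After op 3 (add_cursor(3)): buffer="trhqmogyjmonps" (len 14), cursors c3@3 c1@6 c2@11, authorship ....11...22...
After op 4 (add_cursor(2)): buffer="trhqmogyjmonps" (len 14), cursors c4@2 c3@3 c1@6 c2@11, authorship ....11...22...
Authorship (.=original, N=cursor N): . . . . 1 1 . . . 2 2 . . .
Index 10: author = 2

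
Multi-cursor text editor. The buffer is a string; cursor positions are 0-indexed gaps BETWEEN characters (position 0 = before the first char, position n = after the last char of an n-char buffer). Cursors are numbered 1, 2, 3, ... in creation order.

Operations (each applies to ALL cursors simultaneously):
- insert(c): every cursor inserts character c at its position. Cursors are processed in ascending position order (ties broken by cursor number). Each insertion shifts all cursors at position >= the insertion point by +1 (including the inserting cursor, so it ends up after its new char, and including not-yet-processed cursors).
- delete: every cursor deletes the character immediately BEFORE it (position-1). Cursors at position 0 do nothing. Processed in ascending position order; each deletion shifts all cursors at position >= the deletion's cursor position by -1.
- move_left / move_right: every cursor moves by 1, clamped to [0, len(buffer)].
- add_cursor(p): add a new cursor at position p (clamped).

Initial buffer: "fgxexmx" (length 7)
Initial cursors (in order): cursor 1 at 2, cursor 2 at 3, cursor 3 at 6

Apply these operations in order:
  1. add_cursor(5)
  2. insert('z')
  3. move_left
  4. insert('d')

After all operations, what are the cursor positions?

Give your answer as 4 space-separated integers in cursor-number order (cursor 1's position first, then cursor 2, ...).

Answer: 3 6 13 10

Derivation:
After op 1 (add_cursor(5)): buffer="fgxexmx" (len 7), cursors c1@2 c2@3 c4@5 c3@6, authorship .......
After op 2 (insert('z')): buffer="fgzxzexzmzx" (len 11), cursors c1@3 c2@5 c4@8 c3@10, authorship ..1.2..4.3.
After op 3 (move_left): buffer="fgzxzexzmzx" (len 11), cursors c1@2 c2@4 c4@7 c3@9, authorship ..1.2..4.3.
After op 4 (insert('d')): buffer="fgdzxdzexdzmdzx" (len 15), cursors c1@3 c2@6 c4@10 c3@13, authorship ..11.22..44.33.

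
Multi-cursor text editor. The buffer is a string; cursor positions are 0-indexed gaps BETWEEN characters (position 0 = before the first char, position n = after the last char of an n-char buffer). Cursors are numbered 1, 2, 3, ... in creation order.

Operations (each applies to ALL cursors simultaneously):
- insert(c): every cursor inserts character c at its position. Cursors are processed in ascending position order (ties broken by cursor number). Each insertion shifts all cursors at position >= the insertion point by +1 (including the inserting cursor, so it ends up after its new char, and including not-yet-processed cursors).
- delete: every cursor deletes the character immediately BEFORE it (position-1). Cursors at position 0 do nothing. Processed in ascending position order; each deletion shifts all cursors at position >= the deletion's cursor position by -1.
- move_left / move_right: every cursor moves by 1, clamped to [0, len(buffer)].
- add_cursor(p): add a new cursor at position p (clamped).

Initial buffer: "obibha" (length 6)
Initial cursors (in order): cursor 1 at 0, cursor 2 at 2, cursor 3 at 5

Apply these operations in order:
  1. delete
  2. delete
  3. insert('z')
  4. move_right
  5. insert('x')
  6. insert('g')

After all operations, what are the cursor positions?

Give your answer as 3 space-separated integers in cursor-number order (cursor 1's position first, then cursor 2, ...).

Answer: 7 7 11

Derivation:
After op 1 (delete): buffer="oiba" (len 4), cursors c1@0 c2@1 c3@3, authorship ....
After op 2 (delete): buffer="ia" (len 2), cursors c1@0 c2@0 c3@1, authorship ..
After op 3 (insert('z')): buffer="zziza" (len 5), cursors c1@2 c2@2 c3@4, authorship 12.3.
After op 4 (move_right): buffer="zziza" (len 5), cursors c1@3 c2@3 c3@5, authorship 12.3.
After op 5 (insert('x')): buffer="zzixxzax" (len 8), cursors c1@5 c2@5 c3@8, authorship 12.123.3
After op 6 (insert('g')): buffer="zzixxggzaxg" (len 11), cursors c1@7 c2@7 c3@11, authorship 12.12123.33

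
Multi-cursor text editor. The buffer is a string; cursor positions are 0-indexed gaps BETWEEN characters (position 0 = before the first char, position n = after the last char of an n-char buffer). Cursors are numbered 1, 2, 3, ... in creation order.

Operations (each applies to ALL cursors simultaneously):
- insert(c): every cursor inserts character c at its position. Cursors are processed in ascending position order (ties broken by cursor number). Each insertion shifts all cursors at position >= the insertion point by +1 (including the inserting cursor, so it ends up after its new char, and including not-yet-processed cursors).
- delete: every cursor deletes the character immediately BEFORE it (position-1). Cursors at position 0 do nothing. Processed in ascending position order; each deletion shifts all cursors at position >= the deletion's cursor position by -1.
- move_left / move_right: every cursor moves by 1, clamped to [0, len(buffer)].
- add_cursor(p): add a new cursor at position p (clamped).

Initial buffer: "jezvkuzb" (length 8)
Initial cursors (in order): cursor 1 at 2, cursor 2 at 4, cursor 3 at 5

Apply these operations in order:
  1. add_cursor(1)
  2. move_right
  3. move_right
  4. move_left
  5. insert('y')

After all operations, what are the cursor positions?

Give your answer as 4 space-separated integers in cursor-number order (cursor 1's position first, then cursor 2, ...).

Answer: 5 8 10 3

Derivation:
After op 1 (add_cursor(1)): buffer="jezvkuzb" (len 8), cursors c4@1 c1@2 c2@4 c3@5, authorship ........
After op 2 (move_right): buffer="jezvkuzb" (len 8), cursors c4@2 c1@3 c2@5 c3@6, authorship ........
After op 3 (move_right): buffer="jezvkuzb" (len 8), cursors c4@3 c1@4 c2@6 c3@7, authorship ........
After op 4 (move_left): buffer="jezvkuzb" (len 8), cursors c4@2 c1@3 c2@5 c3@6, authorship ........
After op 5 (insert('y')): buffer="jeyzyvkyuyzb" (len 12), cursors c4@3 c1@5 c2@8 c3@10, authorship ..4.1..2.3..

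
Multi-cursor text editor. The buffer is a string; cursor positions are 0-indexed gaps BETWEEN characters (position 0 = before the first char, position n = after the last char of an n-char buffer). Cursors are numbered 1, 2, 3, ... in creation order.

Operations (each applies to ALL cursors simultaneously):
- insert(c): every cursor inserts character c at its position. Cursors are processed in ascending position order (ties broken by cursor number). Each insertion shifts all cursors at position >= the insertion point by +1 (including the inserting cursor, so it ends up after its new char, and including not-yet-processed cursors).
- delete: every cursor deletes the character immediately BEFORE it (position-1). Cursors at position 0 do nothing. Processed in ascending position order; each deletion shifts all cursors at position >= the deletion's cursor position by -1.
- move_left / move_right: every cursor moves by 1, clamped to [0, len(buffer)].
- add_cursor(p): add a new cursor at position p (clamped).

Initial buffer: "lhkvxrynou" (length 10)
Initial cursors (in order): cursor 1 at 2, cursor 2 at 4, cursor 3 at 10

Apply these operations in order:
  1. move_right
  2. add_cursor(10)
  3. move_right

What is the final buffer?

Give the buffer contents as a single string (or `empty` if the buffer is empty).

Answer: lhkvxrynou

Derivation:
After op 1 (move_right): buffer="lhkvxrynou" (len 10), cursors c1@3 c2@5 c3@10, authorship ..........
After op 2 (add_cursor(10)): buffer="lhkvxrynou" (len 10), cursors c1@3 c2@5 c3@10 c4@10, authorship ..........
After op 3 (move_right): buffer="lhkvxrynou" (len 10), cursors c1@4 c2@6 c3@10 c4@10, authorship ..........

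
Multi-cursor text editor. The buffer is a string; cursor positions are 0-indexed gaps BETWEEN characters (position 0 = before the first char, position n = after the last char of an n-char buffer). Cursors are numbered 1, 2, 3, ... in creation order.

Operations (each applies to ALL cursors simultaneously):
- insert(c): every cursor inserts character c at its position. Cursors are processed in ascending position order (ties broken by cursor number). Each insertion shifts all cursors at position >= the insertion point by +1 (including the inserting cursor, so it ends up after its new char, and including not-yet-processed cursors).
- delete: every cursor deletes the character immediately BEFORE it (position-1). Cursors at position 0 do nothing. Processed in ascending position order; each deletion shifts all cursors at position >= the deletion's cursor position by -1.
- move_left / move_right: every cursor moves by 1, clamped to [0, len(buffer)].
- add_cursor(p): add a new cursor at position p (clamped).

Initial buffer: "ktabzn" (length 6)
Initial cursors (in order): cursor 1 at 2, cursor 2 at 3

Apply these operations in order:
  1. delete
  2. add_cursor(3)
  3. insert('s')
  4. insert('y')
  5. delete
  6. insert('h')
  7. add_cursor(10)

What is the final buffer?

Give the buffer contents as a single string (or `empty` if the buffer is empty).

Answer: ksshhbzshn

Derivation:
After op 1 (delete): buffer="kbzn" (len 4), cursors c1@1 c2@1, authorship ....
After op 2 (add_cursor(3)): buffer="kbzn" (len 4), cursors c1@1 c2@1 c3@3, authorship ....
After op 3 (insert('s')): buffer="kssbzsn" (len 7), cursors c1@3 c2@3 c3@6, authorship .12..3.
After op 4 (insert('y')): buffer="kssyybzsyn" (len 10), cursors c1@5 c2@5 c3@9, authorship .1212..33.
After op 5 (delete): buffer="kssbzsn" (len 7), cursors c1@3 c2@3 c3@6, authorship .12..3.
After op 6 (insert('h')): buffer="ksshhbzshn" (len 10), cursors c1@5 c2@5 c3@9, authorship .1212..33.
After op 7 (add_cursor(10)): buffer="ksshhbzshn" (len 10), cursors c1@5 c2@5 c3@9 c4@10, authorship .1212..33.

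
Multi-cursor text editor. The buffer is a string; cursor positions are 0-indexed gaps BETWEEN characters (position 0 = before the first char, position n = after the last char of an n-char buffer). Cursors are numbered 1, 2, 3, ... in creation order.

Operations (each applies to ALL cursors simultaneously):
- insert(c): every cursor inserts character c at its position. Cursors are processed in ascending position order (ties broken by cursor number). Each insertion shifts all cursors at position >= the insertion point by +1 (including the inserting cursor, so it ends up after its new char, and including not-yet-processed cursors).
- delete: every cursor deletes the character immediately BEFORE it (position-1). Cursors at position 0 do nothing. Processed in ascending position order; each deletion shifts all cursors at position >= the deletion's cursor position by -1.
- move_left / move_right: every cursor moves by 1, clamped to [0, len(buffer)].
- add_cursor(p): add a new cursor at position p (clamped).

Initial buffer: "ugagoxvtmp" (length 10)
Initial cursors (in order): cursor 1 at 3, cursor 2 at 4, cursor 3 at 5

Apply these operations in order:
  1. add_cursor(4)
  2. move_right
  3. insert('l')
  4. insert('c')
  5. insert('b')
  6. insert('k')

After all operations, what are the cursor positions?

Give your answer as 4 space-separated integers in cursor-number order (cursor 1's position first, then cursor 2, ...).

Answer: 8 17 22 17

Derivation:
After op 1 (add_cursor(4)): buffer="ugagoxvtmp" (len 10), cursors c1@3 c2@4 c4@4 c3@5, authorship ..........
After op 2 (move_right): buffer="ugagoxvtmp" (len 10), cursors c1@4 c2@5 c4@5 c3@6, authorship ..........
After op 3 (insert('l')): buffer="ugaglollxlvtmp" (len 14), cursors c1@5 c2@8 c4@8 c3@10, authorship ....1.24.3....
After op 4 (insert('c')): buffer="ugaglcollccxlcvtmp" (len 18), cursors c1@6 c2@11 c4@11 c3@14, authorship ....11.2424.33....
After op 5 (insert('b')): buffer="ugaglcbollccbbxlcbvtmp" (len 22), cursors c1@7 c2@14 c4@14 c3@18, authorship ....111.242424.333....
After op 6 (insert('k')): buffer="ugaglcbkollccbbkkxlcbkvtmp" (len 26), cursors c1@8 c2@17 c4@17 c3@22, authorship ....1111.24242424.3333....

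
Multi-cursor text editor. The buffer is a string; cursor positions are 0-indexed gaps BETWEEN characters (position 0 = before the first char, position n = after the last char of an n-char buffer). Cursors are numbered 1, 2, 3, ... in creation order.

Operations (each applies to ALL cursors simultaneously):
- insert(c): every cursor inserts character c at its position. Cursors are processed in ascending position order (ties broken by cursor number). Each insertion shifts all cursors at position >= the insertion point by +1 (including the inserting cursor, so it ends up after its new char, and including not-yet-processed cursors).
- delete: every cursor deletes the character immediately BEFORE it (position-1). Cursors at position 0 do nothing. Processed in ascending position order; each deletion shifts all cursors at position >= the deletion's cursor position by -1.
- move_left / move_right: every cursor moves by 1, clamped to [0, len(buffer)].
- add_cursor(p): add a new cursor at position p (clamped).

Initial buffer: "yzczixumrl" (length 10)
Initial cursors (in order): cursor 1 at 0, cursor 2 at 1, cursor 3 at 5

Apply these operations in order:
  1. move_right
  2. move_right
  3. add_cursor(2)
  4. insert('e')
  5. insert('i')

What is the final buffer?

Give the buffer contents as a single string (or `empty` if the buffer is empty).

After op 1 (move_right): buffer="yzczixumrl" (len 10), cursors c1@1 c2@2 c3@6, authorship ..........
After op 2 (move_right): buffer="yzczixumrl" (len 10), cursors c1@2 c2@3 c3@7, authorship ..........
After op 3 (add_cursor(2)): buffer="yzczixumrl" (len 10), cursors c1@2 c4@2 c2@3 c3@7, authorship ..........
After op 4 (insert('e')): buffer="yzeecezixuemrl" (len 14), cursors c1@4 c4@4 c2@6 c3@11, authorship ..14.2....3...
After op 5 (insert('i')): buffer="yzeeiiceizixueimrl" (len 18), cursors c1@6 c4@6 c2@9 c3@15, authorship ..1414.22....33...

Answer: yzeeiiceizixueimrl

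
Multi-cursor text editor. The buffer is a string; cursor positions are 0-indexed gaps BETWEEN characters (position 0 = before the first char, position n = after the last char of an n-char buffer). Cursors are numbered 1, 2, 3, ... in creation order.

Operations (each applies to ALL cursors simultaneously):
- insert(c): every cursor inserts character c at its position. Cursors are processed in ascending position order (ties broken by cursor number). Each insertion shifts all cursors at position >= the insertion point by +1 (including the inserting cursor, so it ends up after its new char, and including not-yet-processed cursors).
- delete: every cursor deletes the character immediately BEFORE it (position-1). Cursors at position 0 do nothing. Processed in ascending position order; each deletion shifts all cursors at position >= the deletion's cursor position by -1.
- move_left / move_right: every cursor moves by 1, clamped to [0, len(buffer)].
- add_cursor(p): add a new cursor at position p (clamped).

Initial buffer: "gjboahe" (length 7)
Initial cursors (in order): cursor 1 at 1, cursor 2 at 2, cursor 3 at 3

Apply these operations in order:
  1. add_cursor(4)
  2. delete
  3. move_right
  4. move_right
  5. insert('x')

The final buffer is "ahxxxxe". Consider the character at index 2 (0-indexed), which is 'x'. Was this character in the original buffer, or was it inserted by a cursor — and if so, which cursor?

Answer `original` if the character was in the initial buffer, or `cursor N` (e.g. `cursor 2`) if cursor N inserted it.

Answer: cursor 1

Derivation:
After op 1 (add_cursor(4)): buffer="gjboahe" (len 7), cursors c1@1 c2@2 c3@3 c4@4, authorship .......
After op 2 (delete): buffer="ahe" (len 3), cursors c1@0 c2@0 c3@0 c4@0, authorship ...
After op 3 (move_right): buffer="ahe" (len 3), cursors c1@1 c2@1 c3@1 c4@1, authorship ...
After op 4 (move_right): buffer="ahe" (len 3), cursors c1@2 c2@2 c3@2 c4@2, authorship ...
After op 5 (insert('x')): buffer="ahxxxxe" (len 7), cursors c1@6 c2@6 c3@6 c4@6, authorship ..1234.
Authorship (.=original, N=cursor N): . . 1 2 3 4 .
Index 2: author = 1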